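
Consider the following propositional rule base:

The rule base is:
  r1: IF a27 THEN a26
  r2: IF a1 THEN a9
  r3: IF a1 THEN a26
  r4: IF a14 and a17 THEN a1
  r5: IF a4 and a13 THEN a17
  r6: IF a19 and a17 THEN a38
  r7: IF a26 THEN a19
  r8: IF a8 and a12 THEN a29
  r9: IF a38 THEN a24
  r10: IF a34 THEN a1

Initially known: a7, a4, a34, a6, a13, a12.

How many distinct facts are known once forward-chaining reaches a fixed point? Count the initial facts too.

Round 1: r5 [IF a4 and a13 THEN a17]; r10 [IF a34 THEN a1]. New: a17, a1.
Round 2: r2 [IF a1 THEN a9]; r3 [IF a1 THEN a26]. New: a9, a26.
Round 3: r7 [IF a26 THEN a19]. New: a19.
Round 4: r6 [IF a19 and a17 THEN a38]. New: a38.
Round 5: r9 [IF a38 THEN a24]. New: a24.
Closure: {a1, a12, a13, a17, a19, a24, a26, a34, a38, a4, a6, a7, a9} — 13 facts.

13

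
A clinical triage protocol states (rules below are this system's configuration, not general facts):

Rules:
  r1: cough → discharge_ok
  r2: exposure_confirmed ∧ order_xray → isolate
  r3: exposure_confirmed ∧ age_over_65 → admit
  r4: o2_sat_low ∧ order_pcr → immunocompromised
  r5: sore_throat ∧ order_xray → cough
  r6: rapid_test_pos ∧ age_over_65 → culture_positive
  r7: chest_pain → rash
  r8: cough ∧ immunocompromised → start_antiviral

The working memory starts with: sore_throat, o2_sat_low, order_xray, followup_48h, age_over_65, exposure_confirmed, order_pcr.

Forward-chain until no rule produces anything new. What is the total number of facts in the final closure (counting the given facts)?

13

Round 1: r2 [exposure_confirmed ∧ order_xray → isolate]; r3 [exposure_confirmed ∧ age_over_65 → admit]; r4 [o2_sat_low ∧ order_pcr → immunocompromised]; r5 [sore_throat ∧ order_xray → cough]. Adds isolate, admit, immunocompromised, cough.
Round 2: r1 [cough → discharge_ok]; r8 [cough ∧ immunocompromised → start_antiviral]. Adds discharge_ok, start_antiviral.
Closure: {admit, age_over_65, cough, discharge_ok, exposure_confirmed, followup_48h, immunocompromised, isolate, o2_sat_low, order_pcr, order_xray, sore_throat, start_antiviral} — 13 facts.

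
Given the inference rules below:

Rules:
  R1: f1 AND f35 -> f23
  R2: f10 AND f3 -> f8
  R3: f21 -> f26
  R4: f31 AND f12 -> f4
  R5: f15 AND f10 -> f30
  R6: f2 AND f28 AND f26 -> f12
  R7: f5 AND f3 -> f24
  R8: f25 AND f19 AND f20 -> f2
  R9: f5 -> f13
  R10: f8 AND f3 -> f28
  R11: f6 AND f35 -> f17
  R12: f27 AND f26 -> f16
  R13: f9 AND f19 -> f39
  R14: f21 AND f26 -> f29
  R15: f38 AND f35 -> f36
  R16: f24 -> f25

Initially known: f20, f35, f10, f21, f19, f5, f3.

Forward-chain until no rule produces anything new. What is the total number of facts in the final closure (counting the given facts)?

[1] R2 [f10 AND f3 -> f8]; R3 [f21 -> f26]; R7 [f5 AND f3 -> f24]; R9 [f5 -> f13]. ⇒ new: f8, f26, f24, f13.
[2] R10 [f8 AND f3 -> f28]; R14 [f21 AND f26 -> f29]; R16 [f24 -> f25]. ⇒ new: f28, f29, f25.
[3] R8 [f25 AND f19 AND f20 -> f2]. ⇒ new: f2.
[4] R6 [f2 AND f28 AND f26 -> f12]. ⇒ new: f12.
Closure: {f10, f12, f13, f19, f2, f20, f21, f24, f25, f26, f28, f29, f3, f35, f5, f8} — 16 facts.

16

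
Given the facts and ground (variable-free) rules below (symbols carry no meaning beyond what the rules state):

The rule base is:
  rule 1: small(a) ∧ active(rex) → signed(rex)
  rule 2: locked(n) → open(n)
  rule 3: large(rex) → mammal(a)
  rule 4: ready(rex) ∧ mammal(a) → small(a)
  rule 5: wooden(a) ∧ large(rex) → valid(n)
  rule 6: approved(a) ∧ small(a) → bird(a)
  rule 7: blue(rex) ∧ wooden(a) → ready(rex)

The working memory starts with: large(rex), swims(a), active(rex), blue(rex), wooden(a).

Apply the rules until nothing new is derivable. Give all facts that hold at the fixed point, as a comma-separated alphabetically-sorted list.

active(rex), blue(rex), large(rex), mammal(a), ready(rex), signed(rex), small(a), swims(a), valid(n), wooden(a)

Round 1: rule 3 [large(rex) → mammal(a)]; rule 5 [wooden(a) ∧ large(rex) → valid(n)]; rule 7 [blue(rex) ∧ wooden(a) → ready(rex)]. Adds mammal(a), valid(n), ready(rex).
Round 2: rule 4 [ready(rex) ∧ mammal(a) → small(a)]. Adds small(a).
Round 3: rule 1 [small(a) ∧ active(rex) → signed(rex)]. Adds signed(rex).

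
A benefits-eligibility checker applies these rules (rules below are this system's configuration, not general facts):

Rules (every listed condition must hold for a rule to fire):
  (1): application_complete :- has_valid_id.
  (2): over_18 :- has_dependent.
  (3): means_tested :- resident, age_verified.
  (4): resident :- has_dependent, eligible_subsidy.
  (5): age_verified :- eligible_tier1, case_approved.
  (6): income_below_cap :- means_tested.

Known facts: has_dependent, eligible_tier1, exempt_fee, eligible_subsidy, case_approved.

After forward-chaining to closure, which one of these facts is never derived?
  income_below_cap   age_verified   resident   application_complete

[1] (2) [over_18 :- has_dependent.]; (4) [resident :- has_dependent, eligible_subsidy.]; (5) [age_verified :- eligible_tier1, case_approved.]. ⇒ new: over_18, resident, age_verified.
[2] (3) [means_tested :- resident, age_verified.]. ⇒ new: means_tested.
[3] (6) [income_below_cap :- means_tested.]. ⇒ new: income_below_cap.
Derived: age_verified (round 1), income_below_cap (round 3), resident (round 1). application_complete never appears in any round.

application_complete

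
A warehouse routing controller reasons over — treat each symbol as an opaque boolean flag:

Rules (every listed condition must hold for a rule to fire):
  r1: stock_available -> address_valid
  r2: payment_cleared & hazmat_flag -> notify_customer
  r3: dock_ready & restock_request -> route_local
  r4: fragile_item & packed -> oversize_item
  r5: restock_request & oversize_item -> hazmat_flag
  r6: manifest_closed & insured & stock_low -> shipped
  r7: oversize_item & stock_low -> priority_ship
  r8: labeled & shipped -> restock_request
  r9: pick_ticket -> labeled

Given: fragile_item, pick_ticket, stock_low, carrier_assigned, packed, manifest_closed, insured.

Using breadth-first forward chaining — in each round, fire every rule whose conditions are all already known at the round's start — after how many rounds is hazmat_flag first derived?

Round 1 — r4, r6, r9, derive oversize_item, shipped, labeled.
Round 2 — r7, r8, derive priority_ship, restock_request.
Round 3 — r5, derive hazmat_flag.
hazmat_flag first appears in round 3.

3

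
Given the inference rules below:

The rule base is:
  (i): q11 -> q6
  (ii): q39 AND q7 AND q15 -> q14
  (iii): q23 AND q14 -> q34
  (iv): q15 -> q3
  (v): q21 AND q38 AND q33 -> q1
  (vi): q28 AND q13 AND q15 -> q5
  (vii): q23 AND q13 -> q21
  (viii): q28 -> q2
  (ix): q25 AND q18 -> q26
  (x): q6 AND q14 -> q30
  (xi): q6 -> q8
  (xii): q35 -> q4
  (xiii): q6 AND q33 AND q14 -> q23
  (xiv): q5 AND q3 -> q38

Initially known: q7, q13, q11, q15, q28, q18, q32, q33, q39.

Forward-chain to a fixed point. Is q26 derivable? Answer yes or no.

Round 1: (i) [q11 -> q6]; (ii) [q39 AND q7 AND q15 -> q14]; (iv) [q15 -> q3]; (vi) [q28 AND q13 AND q15 -> q5]; (viii) [q28 -> q2]. Adds q6, q14, q3, q5, q2.
Round 2: (x) [q6 AND q14 -> q30]; (xi) [q6 -> q8]; (xiii) [q6 AND q33 AND q14 -> q23]; (xiv) [q5 AND q3 -> q38]. Adds q30, q8, q23, q38.
Round 3: (iii) [q23 AND q14 -> q34]; (vii) [q23 AND q13 -> q21]. Adds q34, q21.
Round 4: (v) [q21 AND q38 AND q33 -> q1]. Adds q1.
Fixed point reached. q26 is concluded only by (ix); (ix) needs q25 (never derived).

no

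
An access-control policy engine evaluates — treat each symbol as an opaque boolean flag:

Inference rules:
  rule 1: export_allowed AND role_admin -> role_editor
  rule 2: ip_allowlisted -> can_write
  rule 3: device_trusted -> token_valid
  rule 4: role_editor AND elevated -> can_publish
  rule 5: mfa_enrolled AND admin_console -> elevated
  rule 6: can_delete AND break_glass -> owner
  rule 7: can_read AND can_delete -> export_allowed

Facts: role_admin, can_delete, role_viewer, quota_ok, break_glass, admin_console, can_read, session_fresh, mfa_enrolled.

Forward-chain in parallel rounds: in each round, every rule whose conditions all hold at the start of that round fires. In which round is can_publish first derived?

3

Round 1: rule 5 [mfa_enrolled AND admin_console -> elevated]; rule 6 [can_delete AND break_glass -> owner]; rule 7 [can_read AND can_delete -> export_allowed]. New: elevated, owner, export_allowed.
Round 2: rule 1 [export_allowed AND role_admin -> role_editor]. New: role_editor.
Round 3: rule 4 [role_editor AND elevated -> can_publish]. New: can_publish.
can_publish first appears in round 3.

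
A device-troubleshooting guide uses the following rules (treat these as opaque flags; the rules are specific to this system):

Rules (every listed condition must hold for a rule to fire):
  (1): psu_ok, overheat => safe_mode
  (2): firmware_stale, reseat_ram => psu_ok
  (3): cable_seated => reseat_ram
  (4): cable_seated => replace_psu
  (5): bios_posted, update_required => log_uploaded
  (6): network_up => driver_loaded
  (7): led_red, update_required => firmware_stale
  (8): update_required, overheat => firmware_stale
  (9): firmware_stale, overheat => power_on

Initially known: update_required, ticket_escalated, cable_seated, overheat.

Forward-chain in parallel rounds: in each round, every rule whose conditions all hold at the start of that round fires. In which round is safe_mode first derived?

3

Round 1: (3) [cable_seated => reseat_ram]; (4) [cable_seated => replace_psu]; (8) [update_required, overheat => firmware_stale]. New: reseat_ram, replace_psu, firmware_stale.
Round 2: (2) [firmware_stale, reseat_ram => psu_ok]; (9) [firmware_stale, overheat => power_on]. New: psu_ok, power_on.
Round 3: (1) [psu_ok, overheat => safe_mode]. New: safe_mode.
safe_mode first appears in round 3.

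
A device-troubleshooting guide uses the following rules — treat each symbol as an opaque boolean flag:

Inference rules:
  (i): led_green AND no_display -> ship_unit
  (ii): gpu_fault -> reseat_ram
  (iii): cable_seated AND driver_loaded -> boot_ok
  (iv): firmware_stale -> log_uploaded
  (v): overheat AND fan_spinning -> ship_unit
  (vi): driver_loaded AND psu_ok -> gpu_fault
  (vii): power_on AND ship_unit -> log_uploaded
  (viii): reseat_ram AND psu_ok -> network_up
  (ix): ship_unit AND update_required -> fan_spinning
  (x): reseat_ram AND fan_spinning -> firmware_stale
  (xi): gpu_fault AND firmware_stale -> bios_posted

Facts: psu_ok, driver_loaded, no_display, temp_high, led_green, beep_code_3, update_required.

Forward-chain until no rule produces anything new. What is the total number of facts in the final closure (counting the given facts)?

15

Round 1 — (i), (vi), derive ship_unit, gpu_fault.
Round 2 — (ii), (ix), derive reseat_ram, fan_spinning.
Round 3 — (viii), (x), derive network_up, firmware_stale.
Round 4 — (iv), (xi), derive log_uploaded, bios_posted.
Closure: {beep_code_3, bios_posted, driver_loaded, fan_spinning, firmware_stale, gpu_fault, led_green, log_uploaded, network_up, no_display, psu_ok, reseat_ram, ship_unit, temp_high, update_required} — 15 facts.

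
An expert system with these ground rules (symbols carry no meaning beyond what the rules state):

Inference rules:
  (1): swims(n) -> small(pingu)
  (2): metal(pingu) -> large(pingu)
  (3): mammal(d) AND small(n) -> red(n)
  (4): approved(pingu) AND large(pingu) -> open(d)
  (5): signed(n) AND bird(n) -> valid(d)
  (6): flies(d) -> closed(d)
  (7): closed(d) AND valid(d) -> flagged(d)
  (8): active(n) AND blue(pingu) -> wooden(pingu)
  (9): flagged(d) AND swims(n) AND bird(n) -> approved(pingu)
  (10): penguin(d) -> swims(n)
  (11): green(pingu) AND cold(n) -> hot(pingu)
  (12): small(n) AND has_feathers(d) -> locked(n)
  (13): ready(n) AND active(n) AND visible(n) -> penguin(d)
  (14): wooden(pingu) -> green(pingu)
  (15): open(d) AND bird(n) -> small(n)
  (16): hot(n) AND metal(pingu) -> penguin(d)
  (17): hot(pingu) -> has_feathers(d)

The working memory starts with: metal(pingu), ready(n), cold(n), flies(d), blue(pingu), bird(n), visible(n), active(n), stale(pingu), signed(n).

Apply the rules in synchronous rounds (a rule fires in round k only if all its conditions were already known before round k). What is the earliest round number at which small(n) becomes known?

Round 1: (2) [metal(pingu) -> large(pingu)]; (5) [signed(n) AND bird(n) -> valid(d)]; (6) [flies(d) -> closed(d)]; (8) [active(n) AND blue(pingu) -> wooden(pingu)]; (13) [ready(n) AND active(n) AND visible(n) -> penguin(d)]. Adds large(pingu), valid(d), closed(d), wooden(pingu), penguin(d).
Round 2: (7) [closed(d) AND valid(d) -> flagged(d)]; (10) [penguin(d) -> swims(n)]; (14) [wooden(pingu) -> green(pingu)]. Adds flagged(d), swims(n), green(pingu).
Round 3: (1) [swims(n) -> small(pingu)]; (9) [flagged(d) AND swims(n) AND bird(n) -> approved(pingu)]; (11) [green(pingu) AND cold(n) -> hot(pingu)]. Adds small(pingu), approved(pingu), hot(pingu).
Round 4: (4) [approved(pingu) AND large(pingu) -> open(d)]; (17) [hot(pingu) -> has_feathers(d)]. Adds open(d), has_feathers(d).
Round 5: (15) [open(d) AND bird(n) -> small(n)]. Adds small(n).
small(n) first appears in round 5.

5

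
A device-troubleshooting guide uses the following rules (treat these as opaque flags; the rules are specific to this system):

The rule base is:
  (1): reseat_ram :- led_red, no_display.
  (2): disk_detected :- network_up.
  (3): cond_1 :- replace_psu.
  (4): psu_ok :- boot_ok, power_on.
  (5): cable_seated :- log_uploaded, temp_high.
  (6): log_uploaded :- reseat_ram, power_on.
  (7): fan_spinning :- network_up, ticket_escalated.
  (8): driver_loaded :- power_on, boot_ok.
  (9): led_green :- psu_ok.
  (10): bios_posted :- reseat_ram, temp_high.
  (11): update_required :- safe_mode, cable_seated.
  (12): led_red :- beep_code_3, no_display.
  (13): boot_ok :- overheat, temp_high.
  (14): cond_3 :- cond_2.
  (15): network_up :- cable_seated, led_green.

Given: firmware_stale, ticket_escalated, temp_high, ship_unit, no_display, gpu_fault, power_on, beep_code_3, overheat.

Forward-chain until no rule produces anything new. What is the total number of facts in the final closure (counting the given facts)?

Round 1: (12) [led_red :- beep_code_3, no_display.]; (13) [boot_ok :- overheat, temp_high.]. New: led_red, boot_ok.
Round 2: (1) [reseat_ram :- led_red, no_display.]; (4) [psu_ok :- boot_ok, power_on.]; (8) [driver_loaded :- power_on, boot_ok.]. New: reseat_ram, psu_ok, driver_loaded.
Round 3: (6) [log_uploaded :- reseat_ram, power_on.]; (9) [led_green :- psu_ok.]; (10) [bios_posted :- reseat_ram, temp_high.]. New: log_uploaded, led_green, bios_posted.
Round 4: (5) [cable_seated :- log_uploaded, temp_high.]. New: cable_seated.
Round 5: (15) [network_up :- cable_seated, led_green.]. New: network_up.
Round 6: (2) [disk_detected :- network_up.]; (7) [fan_spinning :- network_up, ticket_escalated.]. New: disk_detected, fan_spinning.
Closure: {beep_code_3, bios_posted, boot_ok, cable_seated, disk_detected, driver_loaded, fan_spinning, firmware_stale, gpu_fault, led_green, led_red, log_uploaded, network_up, no_display, overheat, power_on, psu_ok, reseat_ram, ship_unit, temp_high, ticket_escalated} — 21 facts.

21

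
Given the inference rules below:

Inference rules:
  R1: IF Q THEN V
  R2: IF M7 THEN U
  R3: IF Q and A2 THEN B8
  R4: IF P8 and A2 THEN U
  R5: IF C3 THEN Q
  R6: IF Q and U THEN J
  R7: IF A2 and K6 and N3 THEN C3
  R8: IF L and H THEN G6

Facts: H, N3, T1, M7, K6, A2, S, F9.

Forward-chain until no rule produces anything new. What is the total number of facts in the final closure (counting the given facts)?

Round 1 fires R2, R7, giving U, C3.
Round 2 fires R5, giving Q.
Round 3 fires R1, R3, R6, giving V, B8, J.
Closure: {A2, B8, C3, F9, H, J, K6, M7, N3, Q, S, T1, U, V} — 14 facts.

14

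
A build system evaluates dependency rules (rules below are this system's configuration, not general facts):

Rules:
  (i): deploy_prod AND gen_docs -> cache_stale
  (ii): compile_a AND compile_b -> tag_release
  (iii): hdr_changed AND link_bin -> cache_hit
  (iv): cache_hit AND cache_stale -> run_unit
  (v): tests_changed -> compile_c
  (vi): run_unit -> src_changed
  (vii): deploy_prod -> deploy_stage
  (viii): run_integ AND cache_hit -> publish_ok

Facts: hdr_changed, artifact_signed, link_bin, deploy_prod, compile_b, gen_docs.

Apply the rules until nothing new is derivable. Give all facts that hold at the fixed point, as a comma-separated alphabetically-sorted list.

artifact_signed, cache_hit, cache_stale, compile_b, deploy_prod, deploy_stage, gen_docs, hdr_changed, link_bin, run_unit, src_changed

Round 1 — (i), (iii), (vii), derive cache_stale, cache_hit, deploy_stage.
Round 2 — (iv), derive run_unit.
Round 3 — (vi), derive src_changed.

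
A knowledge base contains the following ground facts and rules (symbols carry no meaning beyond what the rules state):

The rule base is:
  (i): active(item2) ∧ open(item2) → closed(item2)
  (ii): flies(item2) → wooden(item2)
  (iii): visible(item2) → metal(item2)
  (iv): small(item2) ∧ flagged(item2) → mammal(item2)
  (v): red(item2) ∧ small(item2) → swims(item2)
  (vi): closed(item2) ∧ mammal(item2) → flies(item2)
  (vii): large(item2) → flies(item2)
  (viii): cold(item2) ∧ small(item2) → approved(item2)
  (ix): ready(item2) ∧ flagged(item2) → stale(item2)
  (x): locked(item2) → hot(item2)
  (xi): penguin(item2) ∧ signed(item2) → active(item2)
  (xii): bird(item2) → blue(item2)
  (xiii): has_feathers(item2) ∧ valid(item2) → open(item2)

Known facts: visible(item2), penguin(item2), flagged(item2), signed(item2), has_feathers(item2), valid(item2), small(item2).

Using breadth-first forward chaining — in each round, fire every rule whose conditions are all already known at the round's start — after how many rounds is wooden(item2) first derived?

4

Round 1 — (iii), (iv), (xi), (xiii), derive metal(item2), mammal(item2), active(item2), open(item2).
Round 2 — (i), derive closed(item2).
Round 3 — (vi), derive flies(item2).
Round 4 — (ii), derive wooden(item2).
wooden(item2) first appears in round 4.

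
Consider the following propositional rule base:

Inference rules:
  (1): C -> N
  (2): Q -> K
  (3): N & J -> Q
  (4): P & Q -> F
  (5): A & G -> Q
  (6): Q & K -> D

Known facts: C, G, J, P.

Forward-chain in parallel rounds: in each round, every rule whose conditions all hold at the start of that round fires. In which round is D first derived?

Round 1 fires (1), giving N.
Round 2 fires (3), giving Q.
Round 3 fires (2), (4), giving K, F.
Round 4 fires (6), giving D.
D first appears in round 4.

4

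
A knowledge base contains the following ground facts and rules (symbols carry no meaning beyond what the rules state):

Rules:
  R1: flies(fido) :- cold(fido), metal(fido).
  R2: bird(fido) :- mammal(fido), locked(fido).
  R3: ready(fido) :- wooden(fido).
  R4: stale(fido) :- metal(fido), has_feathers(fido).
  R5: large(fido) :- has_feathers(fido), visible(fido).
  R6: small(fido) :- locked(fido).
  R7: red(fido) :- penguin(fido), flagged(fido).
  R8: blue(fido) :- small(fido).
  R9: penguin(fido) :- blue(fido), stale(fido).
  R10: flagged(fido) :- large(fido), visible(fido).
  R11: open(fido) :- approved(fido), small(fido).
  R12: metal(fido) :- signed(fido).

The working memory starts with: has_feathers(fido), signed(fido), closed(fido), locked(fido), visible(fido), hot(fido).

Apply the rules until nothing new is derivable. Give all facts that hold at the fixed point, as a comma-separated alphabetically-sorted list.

Round 1 fires R5, R6, R12, giving large(fido), small(fido), metal(fido).
Round 2 fires R4, R8, R10, giving stale(fido), blue(fido), flagged(fido).
Round 3 fires R9, giving penguin(fido).
Round 4 fires R7, giving red(fido).

blue(fido), closed(fido), flagged(fido), has_feathers(fido), hot(fido), large(fido), locked(fido), metal(fido), penguin(fido), red(fido), signed(fido), small(fido), stale(fido), visible(fido)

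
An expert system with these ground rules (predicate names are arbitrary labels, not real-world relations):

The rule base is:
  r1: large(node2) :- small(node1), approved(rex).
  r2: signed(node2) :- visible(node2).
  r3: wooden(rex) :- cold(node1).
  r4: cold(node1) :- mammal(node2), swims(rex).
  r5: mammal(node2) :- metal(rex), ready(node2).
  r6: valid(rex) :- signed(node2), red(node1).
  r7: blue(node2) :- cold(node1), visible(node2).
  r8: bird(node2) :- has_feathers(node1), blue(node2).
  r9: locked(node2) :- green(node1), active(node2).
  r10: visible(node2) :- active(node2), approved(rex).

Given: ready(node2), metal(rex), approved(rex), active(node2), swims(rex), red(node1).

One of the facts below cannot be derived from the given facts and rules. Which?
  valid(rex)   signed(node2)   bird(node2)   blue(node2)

Round 1: r5 [mammal(node2) :- metal(rex), ready(node2).]; r10 [visible(node2) :- active(node2), approved(rex).]. New: mammal(node2), visible(node2).
Round 2: r2 [signed(node2) :- visible(node2).]; r4 [cold(node1) :- mammal(node2), swims(rex).]. New: signed(node2), cold(node1).
Round 3: r3 [wooden(rex) :- cold(node1).]; r6 [valid(rex) :- signed(node2), red(node1).]; r7 [blue(node2) :- cold(node1), visible(node2).]. New: wooden(rex), valid(rex), blue(node2).
Derived: blue(node2) (round 3), signed(node2) (round 2), valid(rex) (round 3). bird(node2) never appears in any round.

bird(node2)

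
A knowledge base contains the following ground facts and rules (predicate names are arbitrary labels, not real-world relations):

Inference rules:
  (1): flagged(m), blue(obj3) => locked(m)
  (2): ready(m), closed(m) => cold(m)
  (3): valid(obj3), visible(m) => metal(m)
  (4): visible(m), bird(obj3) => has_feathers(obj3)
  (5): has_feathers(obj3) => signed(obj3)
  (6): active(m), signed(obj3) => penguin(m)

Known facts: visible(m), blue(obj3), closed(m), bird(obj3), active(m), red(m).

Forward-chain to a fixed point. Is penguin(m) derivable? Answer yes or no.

yes

[1] (4) [visible(m), bird(obj3) => has_feathers(obj3)]. ⇒ new: has_feathers(obj3).
[2] (5) [has_feathers(obj3) => signed(obj3)]. ⇒ new: signed(obj3).
[3] (6) [active(m), signed(obj3) => penguin(m)]. ⇒ new: penguin(m).
penguin(m) appears in round 3, so it is derivable.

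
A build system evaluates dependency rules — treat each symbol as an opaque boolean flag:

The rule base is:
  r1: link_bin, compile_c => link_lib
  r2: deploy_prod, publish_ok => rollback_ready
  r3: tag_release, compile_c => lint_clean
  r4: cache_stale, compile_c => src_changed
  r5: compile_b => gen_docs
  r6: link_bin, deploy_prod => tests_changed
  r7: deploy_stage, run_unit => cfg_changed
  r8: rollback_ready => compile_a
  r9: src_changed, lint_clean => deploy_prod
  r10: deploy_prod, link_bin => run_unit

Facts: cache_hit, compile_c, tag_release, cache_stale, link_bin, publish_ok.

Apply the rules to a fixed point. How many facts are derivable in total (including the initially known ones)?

Round 1 fires r1, r3, r4, giving link_lib, lint_clean, src_changed.
Round 2 fires r9, giving deploy_prod.
Round 3 fires r2, r6, r10, giving rollback_ready, tests_changed, run_unit.
Round 4 fires r8, giving compile_a.
Closure: {cache_hit, cache_stale, compile_a, compile_c, deploy_prod, link_bin, link_lib, lint_clean, publish_ok, rollback_ready, run_unit, src_changed, tag_release, tests_changed} — 14 facts.

14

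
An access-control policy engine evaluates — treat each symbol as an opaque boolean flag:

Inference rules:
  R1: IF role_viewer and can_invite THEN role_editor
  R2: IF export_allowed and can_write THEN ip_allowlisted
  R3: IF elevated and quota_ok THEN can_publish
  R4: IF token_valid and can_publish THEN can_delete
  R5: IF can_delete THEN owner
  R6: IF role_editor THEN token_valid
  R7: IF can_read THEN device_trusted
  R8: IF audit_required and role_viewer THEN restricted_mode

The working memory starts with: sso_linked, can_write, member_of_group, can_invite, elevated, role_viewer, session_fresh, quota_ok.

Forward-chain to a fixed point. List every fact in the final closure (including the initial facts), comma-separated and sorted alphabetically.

Round 1 — R1, R3, derive role_editor, can_publish.
Round 2 — R6, derive token_valid.
Round 3 — R4, derive can_delete.
Round 4 — R5, derive owner.

can_delete, can_invite, can_publish, can_write, elevated, member_of_group, owner, quota_ok, role_editor, role_viewer, session_fresh, sso_linked, token_valid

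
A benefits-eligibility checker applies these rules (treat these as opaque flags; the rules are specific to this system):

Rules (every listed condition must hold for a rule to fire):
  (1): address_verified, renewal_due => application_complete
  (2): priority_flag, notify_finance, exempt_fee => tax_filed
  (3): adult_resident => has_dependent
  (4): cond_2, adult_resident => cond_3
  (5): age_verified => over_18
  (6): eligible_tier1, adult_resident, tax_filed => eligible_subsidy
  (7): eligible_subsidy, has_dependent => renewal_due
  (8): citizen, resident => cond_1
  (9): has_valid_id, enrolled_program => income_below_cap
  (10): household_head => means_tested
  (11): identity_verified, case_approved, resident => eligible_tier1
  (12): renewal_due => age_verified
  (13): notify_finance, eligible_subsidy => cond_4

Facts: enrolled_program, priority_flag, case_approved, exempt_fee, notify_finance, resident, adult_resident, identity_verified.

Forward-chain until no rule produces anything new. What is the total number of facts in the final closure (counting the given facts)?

Round 1: (2) [priority_flag, notify_finance, exempt_fee => tax_filed]; (3) [adult_resident => has_dependent]; (11) [identity_verified, case_approved, resident => eligible_tier1]. Adds tax_filed, has_dependent, eligible_tier1.
Round 2: (6) [eligible_tier1, adult_resident, tax_filed => eligible_subsidy]. Adds eligible_subsidy.
Round 3: (7) [eligible_subsidy, has_dependent => renewal_due]; (13) [notify_finance, eligible_subsidy => cond_4]. Adds renewal_due, cond_4.
Round 4: (12) [renewal_due => age_verified]. Adds age_verified.
Round 5: (5) [age_verified => over_18]. Adds over_18.
Closure: {adult_resident, age_verified, case_approved, cond_4, eligible_subsidy, eligible_tier1, enrolled_program, exempt_fee, has_dependent, identity_verified, notify_finance, over_18, priority_flag, renewal_due, resident, tax_filed} — 16 facts.

16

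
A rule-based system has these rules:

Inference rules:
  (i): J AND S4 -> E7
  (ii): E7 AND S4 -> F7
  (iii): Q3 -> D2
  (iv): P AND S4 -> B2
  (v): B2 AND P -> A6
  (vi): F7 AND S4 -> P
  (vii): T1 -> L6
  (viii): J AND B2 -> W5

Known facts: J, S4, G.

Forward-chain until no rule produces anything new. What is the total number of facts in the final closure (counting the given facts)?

9

[1] (i) [J AND S4 -> E7]. ⇒ new: E7.
[2] (ii) [E7 AND S4 -> F7]. ⇒ new: F7.
[3] (vi) [F7 AND S4 -> P]. ⇒ new: P.
[4] (iv) [P AND S4 -> B2]. ⇒ new: B2.
[5] (v) [B2 AND P -> A6]; (viii) [J AND B2 -> W5]. ⇒ new: A6, W5.
Closure: {A6, B2, E7, F7, G, J, P, S4, W5} — 9 facts.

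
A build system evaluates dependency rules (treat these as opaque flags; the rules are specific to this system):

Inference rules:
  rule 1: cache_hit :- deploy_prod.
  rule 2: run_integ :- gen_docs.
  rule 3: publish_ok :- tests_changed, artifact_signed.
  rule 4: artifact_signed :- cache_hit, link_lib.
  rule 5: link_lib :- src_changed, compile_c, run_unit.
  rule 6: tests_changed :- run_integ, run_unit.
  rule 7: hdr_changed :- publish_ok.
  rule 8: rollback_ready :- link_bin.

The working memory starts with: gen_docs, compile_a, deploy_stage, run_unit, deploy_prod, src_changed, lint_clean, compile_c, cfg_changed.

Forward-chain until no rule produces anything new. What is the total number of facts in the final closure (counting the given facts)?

16

Round 1: rule 1 [cache_hit :- deploy_prod.]; rule 2 [run_integ :- gen_docs.]; rule 5 [link_lib :- src_changed, compile_c, run_unit.]. New: cache_hit, run_integ, link_lib.
Round 2: rule 4 [artifact_signed :- cache_hit, link_lib.]; rule 6 [tests_changed :- run_integ, run_unit.]. New: artifact_signed, tests_changed.
Round 3: rule 3 [publish_ok :- tests_changed, artifact_signed.]. New: publish_ok.
Round 4: rule 7 [hdr_changed :- publish_ok.]. New: hdr_changed.
Closure: {artifact_signed, cache_hit, cfg_changed, compile_a, compile_c, deploy_prod, deploy_stage, gen_docs, hdr_changed, link_lib, lint_clean, publish_ok, run_integ, run_unit, src_changed, tests_changed} — 16 facts.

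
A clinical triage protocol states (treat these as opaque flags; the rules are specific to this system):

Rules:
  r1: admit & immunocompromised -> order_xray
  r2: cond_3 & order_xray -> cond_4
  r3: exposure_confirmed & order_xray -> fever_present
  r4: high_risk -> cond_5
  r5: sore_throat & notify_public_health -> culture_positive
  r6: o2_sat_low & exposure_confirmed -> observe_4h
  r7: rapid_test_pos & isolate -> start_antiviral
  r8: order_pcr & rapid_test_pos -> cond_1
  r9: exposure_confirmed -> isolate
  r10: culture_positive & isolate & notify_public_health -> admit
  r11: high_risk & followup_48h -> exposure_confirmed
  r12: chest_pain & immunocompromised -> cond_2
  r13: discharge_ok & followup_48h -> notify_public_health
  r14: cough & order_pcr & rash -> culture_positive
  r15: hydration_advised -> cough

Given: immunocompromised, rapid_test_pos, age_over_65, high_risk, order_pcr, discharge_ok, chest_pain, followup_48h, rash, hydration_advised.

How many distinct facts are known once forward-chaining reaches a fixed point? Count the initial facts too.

Round 1: r4 [high_risk -> cond_5]; r8 [order_pcr & rapid_test_pos -> cond_1]; r11 [high_risk & followup_48h -> exposure_confirmed]; r12 [chest_pain & immunocompromised -> cond_2]; r13 [discharge_ok & followup_48h -> notify_public_health]; r15 [hydration_advised -> cough]. New: cond_5, cond_1, exposure_confirmed, cond_2, notify_public_health, cough.
Round 2: r9 [exposure_confirmed -> isolate]; r14 [cough & order_pcr & rash -> culture_positive]. New: isolate, culture_positive.
Round 3: r7 [rapid_test_pos & isolate -> start_antiviral]; r10 [culture_positive & isolate & notify_public_health -> admit]. New: start_antiviral, admit.
Round 4: r1 [admit & immunocompromised -> order_xray]. New: order_xray.
Round 5: r3 [exposure_confirmed & order_xray -> fever_present]. New: fever_present.
Closure: {admit, age_over_65, chest_pain, cond_1, cond_2, cond_5, cough, culture_positive, discharge_ok, exposure_confirmed, fever_present, followup_48h, high_risk, hydration_advised, immunocompromised, isolate, notify_public_health, order_pcr, order_xray, rapid_test_pos, rash, start_antiviral} — 22 facts.

22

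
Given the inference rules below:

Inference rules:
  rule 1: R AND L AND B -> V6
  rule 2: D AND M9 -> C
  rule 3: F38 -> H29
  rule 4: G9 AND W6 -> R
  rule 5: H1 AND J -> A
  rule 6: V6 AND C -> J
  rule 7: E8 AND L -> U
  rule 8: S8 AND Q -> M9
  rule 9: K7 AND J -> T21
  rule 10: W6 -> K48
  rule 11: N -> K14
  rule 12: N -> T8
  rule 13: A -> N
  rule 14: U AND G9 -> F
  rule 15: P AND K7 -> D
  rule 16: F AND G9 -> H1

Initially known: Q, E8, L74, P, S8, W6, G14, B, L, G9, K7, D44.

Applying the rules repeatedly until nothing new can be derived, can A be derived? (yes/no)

yes

Round 1: rule 4 [G9 AND W6 -> R]; rule 7 [E8 AND L -> U]; rule 8 [S8 AND Q -> M9]; rule 10 [W6 -> K48]; rule 15 [P AND K7 -> D]. New: R, U, M9, K48, D.
Round 2: rule 1 [R AND L AND B -> V6]; rule 2 [D AND M9 -> C]; rule 14 [U AND G9 -> F]. New: V6, C, F.
Round 3: rule 6 [V6 AND C -> J]; rule 16 [F AND G9 -> H1]. New: J, H1.
Round 4: rule 5 [H1 AND J -> A]; rule 9 [K7 AND J -> T21]. New: A, T21.
Round 5: rule 13 [A -> N]. New: N.
Round 6: rule 11 [N -> K14]; rule 12 [N -> T8]. New: K14, T8.
A appears in round 4, so it is derivable.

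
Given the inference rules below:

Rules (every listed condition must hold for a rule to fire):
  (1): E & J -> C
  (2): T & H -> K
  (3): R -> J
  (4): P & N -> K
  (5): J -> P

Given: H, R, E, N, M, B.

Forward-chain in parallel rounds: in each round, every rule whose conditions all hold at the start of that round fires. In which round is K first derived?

3

Round 1: (3) [R -> J]. Adds J.
Round 2: (1) [E & J -> C]; (5) [J -> P]. Adds C, P.
Round 3: (4) [P & N -> K]. Adds K.
K first appears in round 3.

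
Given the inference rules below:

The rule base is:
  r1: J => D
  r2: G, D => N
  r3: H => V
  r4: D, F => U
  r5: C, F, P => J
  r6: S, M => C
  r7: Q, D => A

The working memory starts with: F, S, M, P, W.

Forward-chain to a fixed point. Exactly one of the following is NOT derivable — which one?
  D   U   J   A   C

Round 1 fires r6, giving C.
Round 2 fires r5, giving J.
Round 3 fires r1, giving D.
Round 4 fires r4, giving U.
Derived: U (round 4), C (round 1), J (round 2), D (round 3). A never appears in any round.

A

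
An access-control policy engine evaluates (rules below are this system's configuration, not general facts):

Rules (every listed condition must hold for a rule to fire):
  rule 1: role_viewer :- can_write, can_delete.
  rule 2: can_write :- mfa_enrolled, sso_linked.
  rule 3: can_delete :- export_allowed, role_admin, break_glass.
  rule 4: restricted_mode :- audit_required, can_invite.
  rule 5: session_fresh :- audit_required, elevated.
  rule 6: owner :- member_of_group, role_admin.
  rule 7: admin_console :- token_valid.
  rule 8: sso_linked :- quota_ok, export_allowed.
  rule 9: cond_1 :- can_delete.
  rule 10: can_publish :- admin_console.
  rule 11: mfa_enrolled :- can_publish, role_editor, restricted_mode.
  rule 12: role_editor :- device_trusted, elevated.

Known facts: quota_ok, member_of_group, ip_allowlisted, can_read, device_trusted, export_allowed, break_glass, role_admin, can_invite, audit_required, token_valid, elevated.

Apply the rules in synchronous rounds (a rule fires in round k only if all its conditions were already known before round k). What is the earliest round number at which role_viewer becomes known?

Round 1: rule 3 [can_delete :- export_allowed, role_admin, break_glass.]; rule 4 [restricted_mode :- audit_required, can_invite.]; rule 5 [session_fresh :- audit_required, elevated.]; rule 6 [owner :- member_of_group, role_admin.]; rule 7 [admin_console :- token_valid.]; rule 8 [sso_linked :- quota_ok, export_allowed.]; rule 12 [role_editor :- device_trusted, elevated.]. Adds can_delete, restricted_mode, session_fresh, owner, admin_console, sso_linked, role_editor.
Round 2: rule 9 [cond_1 :- can_delete.]; rule 10 [can_publish :- admin_console.]. Adds cond_1, can_publish.
Round 3: rule 11 [mfa_enrolled :- can_publish, role_editor, restricted_mode.]. Adds mfa_enrolled.
Round 4: rule 2 [can_write :- mfa_enrolled, sso_linked.]. Adds can_write.
Round 5: rule 1 [role_viewer :- can_write, can_delete.]. Adds role_viewer.
role_viewer first appears in round 5.

5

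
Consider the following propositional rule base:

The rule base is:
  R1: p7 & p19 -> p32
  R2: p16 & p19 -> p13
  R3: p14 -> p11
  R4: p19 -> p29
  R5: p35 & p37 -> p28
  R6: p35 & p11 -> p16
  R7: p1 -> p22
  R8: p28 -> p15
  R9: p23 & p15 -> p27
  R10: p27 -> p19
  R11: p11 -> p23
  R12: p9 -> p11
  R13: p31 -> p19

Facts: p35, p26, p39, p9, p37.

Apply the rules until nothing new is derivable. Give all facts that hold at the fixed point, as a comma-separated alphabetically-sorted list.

p11, p13, p15, p16, p19, p23, p26, p27, p28, p29, p35, p37, p39, p9

Round 1 fires R5, R12, giving p28, p11.
Round 2 fires R6, R8, R11, giving p16, p15, p23.
Round 3 fires R9, giving p27.
Round 4 fires R10, giving p19.
Round 5 fires R2, R4, giving p13, p29.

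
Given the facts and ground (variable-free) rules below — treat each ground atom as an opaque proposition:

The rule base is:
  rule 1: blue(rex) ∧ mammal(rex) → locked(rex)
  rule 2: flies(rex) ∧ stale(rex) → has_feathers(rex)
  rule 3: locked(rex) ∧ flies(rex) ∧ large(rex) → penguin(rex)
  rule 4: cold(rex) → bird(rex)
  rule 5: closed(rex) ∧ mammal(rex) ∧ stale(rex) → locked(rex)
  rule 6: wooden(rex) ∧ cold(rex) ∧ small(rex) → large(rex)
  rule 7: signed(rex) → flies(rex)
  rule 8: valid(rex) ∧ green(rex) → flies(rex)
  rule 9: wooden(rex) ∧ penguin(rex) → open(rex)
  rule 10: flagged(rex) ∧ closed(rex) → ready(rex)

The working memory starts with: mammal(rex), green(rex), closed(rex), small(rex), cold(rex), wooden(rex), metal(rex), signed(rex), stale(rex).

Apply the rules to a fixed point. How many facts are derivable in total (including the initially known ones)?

[1] rule 4 [cold(rex) → bird(rex)]; rule 5 [closed(rex) ∧ mammal(rex) ∧ stale(rex) → locked(rex)]; rule 6 [wooden(rex) ∧ cold(rex) ∧ small(rex) → large(rex)]; rule 7 [signed(rex) → flies(rex)]. ⇒ new: bird(rex), locked(rex), large(rex), flies(rex).
[2] rule 2 [flies(rex) ∧ stale(rex) → has_feathers(rex)]; rule 3 [locked(rex) ∧ flies(rex) ∧ large(rex) → penguin(rex)]. ⇒ new: has_feathers(rex), penguin(rex).
[3] rule 9 [wooden(rex) ∧ penguin(rex) → open(rex)]. ⇒ new: open(rex).
Closure: {bird(rex), closed(rex), cold(rex), flies(rex), green(rex), has_feathers(rex), large(rex), locked(rex), mammal(rex), metal(rex), open(rex), penguin(rex), signed(rex), small(rex), stale(rex), wooden(rex)} — 16 facts.

16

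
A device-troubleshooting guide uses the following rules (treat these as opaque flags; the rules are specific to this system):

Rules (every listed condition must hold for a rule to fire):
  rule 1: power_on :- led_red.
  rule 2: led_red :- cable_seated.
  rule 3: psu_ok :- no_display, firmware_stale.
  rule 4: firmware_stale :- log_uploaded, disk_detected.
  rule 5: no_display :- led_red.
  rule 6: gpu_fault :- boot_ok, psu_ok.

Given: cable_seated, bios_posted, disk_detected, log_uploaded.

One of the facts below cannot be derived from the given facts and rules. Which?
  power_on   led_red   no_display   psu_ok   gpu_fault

Round 1 fires rule 2, rule 4, giving led_red, firmware_stale.
Round 2 fires rule 1, rule 5, giving power_on, no_display.
Round 3 fires rule 3, giving psu_ok.
Derived: no_display (round 2), power_on (round 2), psu_ok (round 3), led_red (round 1). gpu_fault never appears in any round.

gpu_fault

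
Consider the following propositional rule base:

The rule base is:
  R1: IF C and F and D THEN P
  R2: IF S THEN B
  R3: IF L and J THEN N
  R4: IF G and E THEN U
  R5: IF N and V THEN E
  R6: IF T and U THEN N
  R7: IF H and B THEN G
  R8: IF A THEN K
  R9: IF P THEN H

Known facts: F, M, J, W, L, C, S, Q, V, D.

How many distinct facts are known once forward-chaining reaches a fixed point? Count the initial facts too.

17

Round 1 fires R1, R2, R3, giving P, B, N.
Round 2 fires R5, R9, giving E, H.
Round 3 fires R7, giving G.
Round 4 fires R4, giving U.
Closure: {B, C, D, E, F, G, H, J, L, M, N, P, Q, S, U, V, W} — 17 facts.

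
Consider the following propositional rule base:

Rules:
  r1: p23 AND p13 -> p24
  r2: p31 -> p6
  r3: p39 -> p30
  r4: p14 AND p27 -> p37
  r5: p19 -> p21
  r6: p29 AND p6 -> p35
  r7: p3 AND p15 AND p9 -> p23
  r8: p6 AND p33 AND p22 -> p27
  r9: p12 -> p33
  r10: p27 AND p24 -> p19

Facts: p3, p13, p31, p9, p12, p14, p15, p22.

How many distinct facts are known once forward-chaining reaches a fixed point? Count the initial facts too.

Round 1 — r2, r7, r9, derive p6, p23, p33.
Round 2 — r1, r8, derive p24, p27.
Round 3 — r4, r10, derive p37, p19.
Round 4 — r5, derive p21.
Closure: {p12, p13, p14, p15, p19, p21, p22, p23, p24, p27, p3, p31, p33, p37, p6, p9} — 16 facts.

16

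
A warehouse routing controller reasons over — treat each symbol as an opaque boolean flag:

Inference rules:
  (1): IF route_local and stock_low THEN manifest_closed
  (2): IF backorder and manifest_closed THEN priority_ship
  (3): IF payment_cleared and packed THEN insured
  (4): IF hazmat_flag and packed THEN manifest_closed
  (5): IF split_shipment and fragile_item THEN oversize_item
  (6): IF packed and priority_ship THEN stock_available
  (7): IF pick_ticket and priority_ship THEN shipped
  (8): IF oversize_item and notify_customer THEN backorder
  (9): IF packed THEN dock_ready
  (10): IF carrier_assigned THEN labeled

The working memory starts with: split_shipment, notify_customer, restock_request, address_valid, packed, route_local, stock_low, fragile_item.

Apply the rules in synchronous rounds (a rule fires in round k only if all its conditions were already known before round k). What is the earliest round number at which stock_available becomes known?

Round 1 fires (1), (5), (9), giving manifest_closed, oversize_item, dock_ready.
Round 2 fires (8), giving backorder.
Round 3 fires (2), giving priority_ship.
Round 4 fires (6), giving stock_available.
stock_available first appears in round 4.

4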